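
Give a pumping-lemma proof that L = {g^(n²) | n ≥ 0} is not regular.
Assume L is regular with pumping length p. Idea: pumping adds a fixed amount, but gaps between consecutive squares grow.
Choose s = g^(p²) (length p² ≥ p). By the pumping lemma, s = xyz with |xy| ≤ p, |y| > 0, so |y| = k with 1 ≤ k ≤ p. Then |xy²z| = p²+k. Since p² < p²+k ≤ p²+p < (p+1)², the length p²+k lies strictly between consecutive squares, so it is not a perfect square and xy²z ∉ L.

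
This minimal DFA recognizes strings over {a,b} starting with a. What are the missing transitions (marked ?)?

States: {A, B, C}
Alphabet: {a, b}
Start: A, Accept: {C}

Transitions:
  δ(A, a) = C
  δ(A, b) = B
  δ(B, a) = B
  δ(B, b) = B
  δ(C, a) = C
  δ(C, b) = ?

From the language and accept set, identify what each state tracks — A: no input read; B: started with b (dead); C: started with a.
Each missing δ(q, a) is the state matching the new tracked value after reading a.
δ(C, b) = C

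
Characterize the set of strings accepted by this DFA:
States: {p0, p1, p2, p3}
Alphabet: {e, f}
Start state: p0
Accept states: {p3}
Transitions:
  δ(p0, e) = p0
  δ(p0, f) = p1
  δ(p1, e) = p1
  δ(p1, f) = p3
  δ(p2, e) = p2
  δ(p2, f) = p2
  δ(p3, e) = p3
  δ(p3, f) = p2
Testing a few strings:
  'fffe' → reject
  'efef' → accept
  'ef' → reject
  'eef' → reject
State roles: p0=zero f's; p1=one f; p2=≥ three f's (dead); p3=two f's
All strings over {e,f} containing exactly two f's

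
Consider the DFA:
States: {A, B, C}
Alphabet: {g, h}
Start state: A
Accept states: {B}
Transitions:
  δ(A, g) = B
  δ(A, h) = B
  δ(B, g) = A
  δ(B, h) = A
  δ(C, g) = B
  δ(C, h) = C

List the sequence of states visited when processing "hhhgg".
read 'h': A → B
  read 'h': B → A
  read 'h': A → B
  read 'g': B → A
  read 'g': A → B
A -> B -> A -> B -> A -> B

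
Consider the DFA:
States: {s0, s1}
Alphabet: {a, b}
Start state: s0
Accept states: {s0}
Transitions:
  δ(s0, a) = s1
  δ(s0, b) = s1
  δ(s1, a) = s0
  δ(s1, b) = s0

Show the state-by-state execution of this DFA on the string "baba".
read 'b': s0 → s1
  read 'a': s1 → s0
  read 'b': s0 → s1
  read 'a': s1 → s0
s0 -> s1 -> s0 -> s1 -> s0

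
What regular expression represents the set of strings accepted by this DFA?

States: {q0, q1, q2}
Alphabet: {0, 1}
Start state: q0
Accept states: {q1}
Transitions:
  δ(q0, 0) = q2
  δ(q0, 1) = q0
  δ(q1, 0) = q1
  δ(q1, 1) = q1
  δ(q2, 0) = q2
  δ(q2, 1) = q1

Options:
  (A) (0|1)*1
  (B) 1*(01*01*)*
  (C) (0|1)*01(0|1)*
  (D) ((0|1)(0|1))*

Check each option against the DFA on short strings; one disagreement eliminates an option:
  (A) (0|1)*1: on '1' the DFA goes q0 → q0 and rejects (q0 ∉ Accept), but the regex matches it → eliminate
  (B) 1*(01*01*)*: on ε the DFA stays in q0 and rejects (q0 ∉ Accept), but the regex matches it → eliminate
  (C) (0|1)*01(0|1)*: agrees with the DFA on every string of length ≤ 6
  (D) ((0|1)(0|1))*: on ε the DFA stays in q0 and rejects (q0 ∉ Accept), but the regex matches it → eliminate
Only (C) is consistent with the DFA.
(C) (0|1)*01(0|1)*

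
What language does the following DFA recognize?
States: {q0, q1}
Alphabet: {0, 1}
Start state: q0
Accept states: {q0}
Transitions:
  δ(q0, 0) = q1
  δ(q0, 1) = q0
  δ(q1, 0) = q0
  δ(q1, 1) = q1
Testing a few strings:
  '001' → accept
  '00' → accept
  '11' → accept
  '011' → reject
State roles: q0=even number of 0's so far; q1=odd number of 0's so far
All binary strings with an even number of 0's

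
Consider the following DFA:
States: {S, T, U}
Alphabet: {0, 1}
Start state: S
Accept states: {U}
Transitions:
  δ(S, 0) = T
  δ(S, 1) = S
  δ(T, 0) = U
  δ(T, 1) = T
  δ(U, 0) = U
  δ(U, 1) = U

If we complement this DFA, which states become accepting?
Complement accept states = All states \ Original accept states
= {S, T, U} \ {U}
{S, T}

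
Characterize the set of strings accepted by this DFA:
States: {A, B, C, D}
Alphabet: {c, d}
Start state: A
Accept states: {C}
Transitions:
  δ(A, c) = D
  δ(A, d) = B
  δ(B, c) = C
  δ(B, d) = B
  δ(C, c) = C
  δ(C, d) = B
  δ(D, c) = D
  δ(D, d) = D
Testing a few strings:
  'ddcc' → accept
  'ddd' → reject
  'dcdc' → accept
  'd' → reject
State roles: A=no input read; B=started with d, last symbol d; C=started with d, last symbol c; D=started with c (dead)
All strings over {c,d} that start with d and end with c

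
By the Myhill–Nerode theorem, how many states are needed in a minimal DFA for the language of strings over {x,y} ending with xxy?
By Myhill–Nerode, count the distinguishable equivalence classes: 4 classes — one per longest suffix of the input that is a prefix of 'xxy' (lengths 0 through 3); only the length-3 class is accepting.
4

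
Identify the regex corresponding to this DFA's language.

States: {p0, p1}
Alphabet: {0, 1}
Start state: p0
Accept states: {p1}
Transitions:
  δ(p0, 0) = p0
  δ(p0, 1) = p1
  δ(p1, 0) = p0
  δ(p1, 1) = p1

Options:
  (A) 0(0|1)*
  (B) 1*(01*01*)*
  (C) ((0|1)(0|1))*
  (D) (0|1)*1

Check each option against the DFA on short strings; one disagreement eliminates an option:
  (A) 0(0|1)*: on '0' the DFA goes p0 → p0 and rejects (p0 ∉ Accept), but the regex matches it → eliminate
  (B) 1*(01*01*)*: on ε the DFA stays in p0 and rejects (p0 ∉ Accept), but the regex matches it → eliminate
  (C) ((0|1)(0|1))*: on ε the DFA stays in p0 and rejects (p0 ∉ Accept), but the regex matches it → eliminate
  (D) (0|1)*1: agrees with the DFA on every string of length ≤ 6
Only (D) is consistent with the DFA.
(D) (0|1)*1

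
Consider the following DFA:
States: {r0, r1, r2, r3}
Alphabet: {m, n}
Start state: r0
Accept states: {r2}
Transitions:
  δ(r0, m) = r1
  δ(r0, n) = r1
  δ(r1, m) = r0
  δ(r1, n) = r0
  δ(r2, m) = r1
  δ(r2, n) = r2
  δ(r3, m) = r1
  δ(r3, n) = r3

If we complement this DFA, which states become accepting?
Complement accept states = All states \ Original accept states
= {r0, r1, r2, r3} \ {r2}
{r0, r1, r3}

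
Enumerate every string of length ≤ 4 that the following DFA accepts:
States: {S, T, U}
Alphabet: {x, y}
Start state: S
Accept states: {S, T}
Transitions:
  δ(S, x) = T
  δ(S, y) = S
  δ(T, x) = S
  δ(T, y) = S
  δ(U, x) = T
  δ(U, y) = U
ε, x, y, xx, xy, yx, yy, xxx, xxy, xyx, xyy, yxx, yxy, yyx, yyy, xxxx, xxxy, xxyx, xxyy, xyxx, xyxy, xyyx, xyyy, yxxx, yxxy, yxyx, yxyy, yyxx, yyxy, yyyx, yyyy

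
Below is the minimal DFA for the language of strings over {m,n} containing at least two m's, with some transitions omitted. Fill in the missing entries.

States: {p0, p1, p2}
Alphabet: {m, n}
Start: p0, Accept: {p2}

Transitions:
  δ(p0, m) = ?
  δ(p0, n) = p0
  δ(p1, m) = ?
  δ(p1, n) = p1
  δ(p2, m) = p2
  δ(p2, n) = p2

From the language and accept set, identify what each state tracks — p0: zero m's seen; p1: one m seen; p2: ≥ two m's seen.
Each missing δ(q, a) is the state matching the new tracked value after reading a.
δ(p0, m) = p1; δ(p1, m) = p2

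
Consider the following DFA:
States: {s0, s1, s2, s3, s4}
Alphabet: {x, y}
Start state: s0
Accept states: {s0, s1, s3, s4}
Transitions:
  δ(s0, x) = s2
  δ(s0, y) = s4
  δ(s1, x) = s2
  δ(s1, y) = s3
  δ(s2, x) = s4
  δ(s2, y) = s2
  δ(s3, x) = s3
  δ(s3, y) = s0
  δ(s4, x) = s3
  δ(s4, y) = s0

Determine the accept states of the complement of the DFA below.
Complement accept states = All states \ Original accept states
= {s0, s1, s2, s3, s4} \ {s0, s1, s3, s4}
{s2}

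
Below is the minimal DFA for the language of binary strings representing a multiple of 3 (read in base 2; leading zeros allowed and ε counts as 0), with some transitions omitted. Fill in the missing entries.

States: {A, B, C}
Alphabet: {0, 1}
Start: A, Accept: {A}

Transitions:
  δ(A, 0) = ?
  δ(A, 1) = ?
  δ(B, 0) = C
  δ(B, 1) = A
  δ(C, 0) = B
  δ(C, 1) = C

From the language and accept set, identify what each state tracks — A: value ≡ 0 (mod 3); B: value ≡ 1 (mod 3); C: value ≡ 2 (mod 3).
Each missing δ(q, a) is the state matching the new tracked value after reading a.
δ(A, 0) = A; δ(A, 1) = B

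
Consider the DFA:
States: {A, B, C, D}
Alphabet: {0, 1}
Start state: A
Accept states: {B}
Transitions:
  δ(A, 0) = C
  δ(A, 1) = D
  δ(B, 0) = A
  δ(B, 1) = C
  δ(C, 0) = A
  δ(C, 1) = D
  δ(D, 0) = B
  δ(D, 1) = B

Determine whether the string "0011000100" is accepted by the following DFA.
Processing string "0011000100":
  A --0--> C
  C --0--> A
  A --1--> D
  D --1--> B
  B --0--> A
  A --0--> C
  C --0--> A
  A --1--> D
  D --0--> B
  B --0--> A
Final state: A
Accept states: {B}
No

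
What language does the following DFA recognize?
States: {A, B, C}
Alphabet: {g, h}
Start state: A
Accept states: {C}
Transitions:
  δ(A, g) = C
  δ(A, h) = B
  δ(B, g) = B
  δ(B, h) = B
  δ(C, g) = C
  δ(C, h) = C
Testing a few strings:
  'gg' → accept
  'g' → accept
  'h' → reject
  'hhh' → reject
State roles: A=no input read; B=started with h (dead); C=started with g
All strings over {g,h} starting with g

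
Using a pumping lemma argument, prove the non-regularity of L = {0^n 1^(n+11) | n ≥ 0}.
Assume L is regular with pumping length p. Idea: pumping the 0-block breaks the fixed offset of 11.
Choose s = 0^p 1^(p+11) ∈ L. By the pumping lemma, s = xyz with |xy| ≤ p, |y| > 0, so y = 0^k with k ≥ 1. Then xy²z = 0^(p+k) 1^(p+11). For this to be in L we would need p+11 = (p+k)+11, i.e. k = 0, contradicting k ≥ 1. So xy²z ∉ L.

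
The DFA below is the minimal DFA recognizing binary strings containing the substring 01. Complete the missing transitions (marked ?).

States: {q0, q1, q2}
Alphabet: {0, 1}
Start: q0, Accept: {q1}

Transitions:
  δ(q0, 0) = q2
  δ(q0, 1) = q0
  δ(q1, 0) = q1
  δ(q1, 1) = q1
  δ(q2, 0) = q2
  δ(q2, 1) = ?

From the language and accept set, identify what each state tracks — q0: no 0 seen yet; q1: substring 01 seen; q2: seen a 0, waiting for 1.
Each missing δ(q, a) is the state matching the new tracked value after reading a.
δ(q2, 1) = q1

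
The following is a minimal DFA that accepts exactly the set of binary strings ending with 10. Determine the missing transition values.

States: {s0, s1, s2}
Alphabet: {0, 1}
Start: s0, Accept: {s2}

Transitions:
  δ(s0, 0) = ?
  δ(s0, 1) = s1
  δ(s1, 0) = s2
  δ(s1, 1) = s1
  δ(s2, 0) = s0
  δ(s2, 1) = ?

From the language and accept set, identify what each state tracks — s0: no suffix match; s1: one trailing 1; s2: suffix is 10.
Each missing δ(q, a) is the state matching the new tracked value after reading a.
δ(s0, 0) = s0; δ(s2, 1) = s1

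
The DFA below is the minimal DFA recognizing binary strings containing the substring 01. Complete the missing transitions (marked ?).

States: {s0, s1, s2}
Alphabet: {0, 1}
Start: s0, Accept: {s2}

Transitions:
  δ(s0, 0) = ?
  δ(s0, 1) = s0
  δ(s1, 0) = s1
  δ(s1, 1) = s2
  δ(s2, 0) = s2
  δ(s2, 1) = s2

From the language and accept set, identify what each state tracks — s0: no 0 seen yet; s1: seen a 0, waiting for 1; s2: substring 01 seen.
Each missing δ(q, a) is the state matching the new tracked value after reading a.
δ(s0, 0) = s1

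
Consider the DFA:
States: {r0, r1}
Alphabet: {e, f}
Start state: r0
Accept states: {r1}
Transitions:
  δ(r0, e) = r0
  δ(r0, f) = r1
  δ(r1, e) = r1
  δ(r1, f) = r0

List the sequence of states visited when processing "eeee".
read 'e': r0 → r0
  read 'e': r0 → r0
  read 'e': r0 → r0
  read 'e': r0 → r0
r0 -> r0 -> r0 -> r0 -> r0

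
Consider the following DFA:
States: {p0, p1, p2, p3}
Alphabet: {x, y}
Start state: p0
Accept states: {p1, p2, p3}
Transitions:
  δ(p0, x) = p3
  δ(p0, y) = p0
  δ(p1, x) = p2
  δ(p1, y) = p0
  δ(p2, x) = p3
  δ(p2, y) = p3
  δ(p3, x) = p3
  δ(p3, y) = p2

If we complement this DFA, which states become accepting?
Complement accept states = All states \ Original accept states
= {p0, p1, p2, p3} \ {p1, p2, p3}
{p0}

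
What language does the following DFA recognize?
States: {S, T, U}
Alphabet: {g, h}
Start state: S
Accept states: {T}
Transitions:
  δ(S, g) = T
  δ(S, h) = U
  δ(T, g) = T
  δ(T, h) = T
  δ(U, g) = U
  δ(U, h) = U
Testing a few strings:
  'g' → accept
  'hh' → reject
  'gh' → accept
  'h' → reject
State roles: S=no input read; T=started with g; U=started with h (dead)
All strings over {g,h} starting with g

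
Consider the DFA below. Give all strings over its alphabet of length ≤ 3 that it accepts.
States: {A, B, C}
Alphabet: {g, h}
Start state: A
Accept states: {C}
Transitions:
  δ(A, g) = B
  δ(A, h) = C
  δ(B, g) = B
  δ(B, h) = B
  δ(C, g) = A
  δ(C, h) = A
h, hgh, hhh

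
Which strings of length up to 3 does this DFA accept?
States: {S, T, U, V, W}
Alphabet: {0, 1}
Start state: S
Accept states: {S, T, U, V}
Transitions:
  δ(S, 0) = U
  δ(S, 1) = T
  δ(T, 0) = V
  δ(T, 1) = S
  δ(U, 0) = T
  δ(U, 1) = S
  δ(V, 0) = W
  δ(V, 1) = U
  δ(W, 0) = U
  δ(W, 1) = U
ε, 0, 1, 00, 01, 10, 11, 000, 001, 010, 011, 101, 110, 111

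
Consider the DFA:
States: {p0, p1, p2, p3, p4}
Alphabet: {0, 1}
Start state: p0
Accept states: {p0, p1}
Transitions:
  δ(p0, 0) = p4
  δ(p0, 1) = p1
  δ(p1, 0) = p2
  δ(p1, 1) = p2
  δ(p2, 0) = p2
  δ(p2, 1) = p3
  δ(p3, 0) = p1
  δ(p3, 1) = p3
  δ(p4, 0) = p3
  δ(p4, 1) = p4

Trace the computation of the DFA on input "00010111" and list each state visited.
read '0': p0 → p4
  read '0': p4 → p3
  read '0': p3 → p1
  read '1': p1 → p2
  read '0': p2 → p2
  read '1': p2 → p3
  read '1': p3 → p3
  read '1': p3 → p3
p0 -> p4 -> p3 -> p1 -> p2 -> p2 -> p3 -> p3 -> p3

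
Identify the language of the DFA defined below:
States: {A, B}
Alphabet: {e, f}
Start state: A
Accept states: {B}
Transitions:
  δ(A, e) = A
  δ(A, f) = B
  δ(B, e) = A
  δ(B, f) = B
Testing a few strings:
  'eef' → accept
  'ee' → reject
  'fe' → reject
  'ef' → accept
State roles: A=last symbol not f; B=last symbol is f
All strings over {e,f} ending with f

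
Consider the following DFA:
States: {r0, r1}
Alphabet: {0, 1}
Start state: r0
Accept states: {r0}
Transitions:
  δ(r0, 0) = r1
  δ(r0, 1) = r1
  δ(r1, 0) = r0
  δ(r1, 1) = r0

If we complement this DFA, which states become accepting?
Complement accept states = All states \ Original accept states
= {r0, r1} \ {r0}
{r1}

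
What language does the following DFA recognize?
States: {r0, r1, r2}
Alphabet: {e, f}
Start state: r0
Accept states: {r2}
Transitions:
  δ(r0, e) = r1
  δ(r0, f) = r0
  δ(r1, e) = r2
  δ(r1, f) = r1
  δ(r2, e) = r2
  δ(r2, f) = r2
Testing a few strings:
  'ee' → accept
  'feff' → reject
  'fe' → reject
  'fffe' → reject
State roles: r0=zero e's seen; r1=one e seen; r2=≥ two e's seen
All strings over {e,f} containing at least two e's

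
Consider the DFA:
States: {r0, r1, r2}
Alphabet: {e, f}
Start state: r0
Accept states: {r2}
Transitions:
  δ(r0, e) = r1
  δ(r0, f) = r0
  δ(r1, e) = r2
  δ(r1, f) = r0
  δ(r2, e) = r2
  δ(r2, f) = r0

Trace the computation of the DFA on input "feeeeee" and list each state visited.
read 'f': r0 → r0
  read 'e': r0 → r1
  read 'e': r1 → r2
  read 'e': r2 → r2
  read 'e': r2 → r2
  read 'e': r2 → r2
  read 'e': r2 → r2
r0 -> r0 -> r1 -> r2 -> r2 -> r2 -> r2 -> r2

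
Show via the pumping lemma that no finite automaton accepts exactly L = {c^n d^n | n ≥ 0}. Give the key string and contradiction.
Assume L is regular with pumping length p. Idea: pumping the c-block changes the count balance.
Choose s = c^p d^p (length 2p ≥ p). By the pumping lemma, s = xyz with |xy| ≤ p, |y| > 0. So y = c^k for some k > 0 (since xy is entirely within the c's). Pumping gives xy²z = c^(p+k) d^p, which is not in L since p+k ≠ p.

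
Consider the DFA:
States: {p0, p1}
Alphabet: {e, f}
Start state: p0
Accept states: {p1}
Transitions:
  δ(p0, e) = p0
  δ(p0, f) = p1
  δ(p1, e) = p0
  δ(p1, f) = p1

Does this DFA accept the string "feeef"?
Processing string "feeef":
  p0 --f--> p1
  p1 --e--> p0
  p0 --e--> p0
  p0 --e--> p0
  p0 --f--> p1
Final state: p1
Accept states: {p1}
Yes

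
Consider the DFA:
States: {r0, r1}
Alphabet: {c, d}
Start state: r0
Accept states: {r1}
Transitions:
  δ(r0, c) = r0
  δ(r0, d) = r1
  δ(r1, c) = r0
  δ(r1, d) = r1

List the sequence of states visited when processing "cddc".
read 'c': r0 → r0
  read 'd': r0 → r1
  read 'd': r1 → r1
  read 'c': r1 → r0
r0 -> r0 -> r1 -> r1 -> r0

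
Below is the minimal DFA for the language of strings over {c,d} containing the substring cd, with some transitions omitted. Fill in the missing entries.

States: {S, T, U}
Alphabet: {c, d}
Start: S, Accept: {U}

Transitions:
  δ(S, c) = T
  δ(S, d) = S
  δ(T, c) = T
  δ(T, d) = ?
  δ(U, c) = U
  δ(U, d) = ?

From the language and accept set, identify what each state tracks — S: no c seen yet; T: seen a c, waiting for d; U: substring cd seen.
Each missing δ(q, a) is the state matching the new tracked value after reading a.
δ(T, d) = U; δ(U, d) = U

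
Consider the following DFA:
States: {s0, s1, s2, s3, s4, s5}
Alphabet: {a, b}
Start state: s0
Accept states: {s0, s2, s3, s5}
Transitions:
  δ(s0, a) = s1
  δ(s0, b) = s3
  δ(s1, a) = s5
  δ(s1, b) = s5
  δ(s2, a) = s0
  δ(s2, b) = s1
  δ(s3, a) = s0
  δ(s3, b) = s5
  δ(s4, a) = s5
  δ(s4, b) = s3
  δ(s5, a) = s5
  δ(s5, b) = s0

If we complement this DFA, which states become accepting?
Complement accept states = All states \ Original accept states
= {s0, s1, s2, s3, s4, s5} \ {s0, s2, s3, s5}
{s1, s4}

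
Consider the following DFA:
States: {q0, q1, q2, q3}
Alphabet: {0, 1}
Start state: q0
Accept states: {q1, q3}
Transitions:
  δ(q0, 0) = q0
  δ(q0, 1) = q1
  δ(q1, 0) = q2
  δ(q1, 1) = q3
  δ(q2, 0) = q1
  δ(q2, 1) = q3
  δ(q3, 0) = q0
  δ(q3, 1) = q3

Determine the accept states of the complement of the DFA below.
Complement accept states = All states \ Original accept states
= {q0, q1, q2, q3} \ {q1, q3}
{q0, q2}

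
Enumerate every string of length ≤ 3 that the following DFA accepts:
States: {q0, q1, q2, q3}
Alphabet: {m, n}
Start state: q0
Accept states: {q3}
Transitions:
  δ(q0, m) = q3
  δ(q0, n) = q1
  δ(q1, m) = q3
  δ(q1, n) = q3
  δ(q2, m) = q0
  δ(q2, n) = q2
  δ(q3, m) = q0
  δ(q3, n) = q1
m, nm, nn, mmm, mnm, mnn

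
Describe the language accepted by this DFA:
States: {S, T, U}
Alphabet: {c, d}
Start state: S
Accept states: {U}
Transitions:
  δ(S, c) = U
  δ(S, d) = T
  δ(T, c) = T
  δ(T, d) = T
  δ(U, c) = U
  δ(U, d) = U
Testing a few strings:
  'c' → accept
  'dcd' → reject
  'ccc' → accept
  'ddc' → reject
State roles: S=no input read; T=started with d (dead); U=started with c
All strings over {c,d} starting with c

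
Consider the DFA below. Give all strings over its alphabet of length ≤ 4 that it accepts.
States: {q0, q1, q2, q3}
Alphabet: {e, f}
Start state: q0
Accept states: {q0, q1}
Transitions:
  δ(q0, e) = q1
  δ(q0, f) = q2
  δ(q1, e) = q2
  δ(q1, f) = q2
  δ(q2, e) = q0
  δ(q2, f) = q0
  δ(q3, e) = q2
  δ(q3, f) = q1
ε, e, fe, ff, eee, eef, efe, eff, fee, ffe, eeee, eefe, efee, effe, fefe, feff, fffe, ffff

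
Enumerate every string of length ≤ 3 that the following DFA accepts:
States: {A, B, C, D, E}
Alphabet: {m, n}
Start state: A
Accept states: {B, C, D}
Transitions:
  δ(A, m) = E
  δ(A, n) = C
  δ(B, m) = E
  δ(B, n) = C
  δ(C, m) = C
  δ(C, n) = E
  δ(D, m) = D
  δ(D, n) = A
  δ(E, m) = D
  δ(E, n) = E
n, mm, nm, mmm, mnm, nmm, nnm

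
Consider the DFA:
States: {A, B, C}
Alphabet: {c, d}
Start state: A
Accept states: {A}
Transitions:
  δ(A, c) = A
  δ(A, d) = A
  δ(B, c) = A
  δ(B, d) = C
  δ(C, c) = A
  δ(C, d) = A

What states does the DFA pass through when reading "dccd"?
read 'd': A → A
  read 'c': A → A
  read 'c': A → A
  read 'd': A → A
A -> A -> A -> A -> A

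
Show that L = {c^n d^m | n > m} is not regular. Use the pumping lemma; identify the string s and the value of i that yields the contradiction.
Assume L is regular with pumping length p. Idea: pumping down the c-block drops the c-count to at most the d-count.
Choose s = c^(p+1) d^p ∈ L (|s| = 2p+1 ≥ p). By the pumping lemma, s = xyz with |xy| ≤ p, |y| > 0, so y = c^k with k ≥ 1. Take i = 0: xz = c^(p+1−k) d^p. Since k ≥ 1, p+1−k ≤ p, so the number of c's is no longer strictly greater than the number of d's, hence xz ∉ L.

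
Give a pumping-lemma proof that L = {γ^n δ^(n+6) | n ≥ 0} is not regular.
Assume L is regular with pumping length p. Idea: pumping the γ-block breaks the fixed offset of 6.
Choose s = γ^p δ^(p+6) ∈ L. By the pumping lemma, s = xyz with |xy| ≤ p, |y| > 0, so y = γ^k with k ≥ 1. Then xy²z = γ^(p+k) δ^(p+6). For this to be in L we would need p+6 = (p+k)+6, i.e. k = 0, contradicting k ≥ 1. So xy²z ∉ L.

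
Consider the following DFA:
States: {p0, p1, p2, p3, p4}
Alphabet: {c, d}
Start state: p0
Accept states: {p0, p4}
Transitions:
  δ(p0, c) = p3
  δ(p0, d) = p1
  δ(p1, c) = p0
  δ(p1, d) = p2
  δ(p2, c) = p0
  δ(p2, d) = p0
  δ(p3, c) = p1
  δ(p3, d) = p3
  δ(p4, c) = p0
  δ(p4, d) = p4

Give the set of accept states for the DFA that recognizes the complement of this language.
Complement accept states = All states \ Original accept states
= {p0, p1, p2, p3, p4} \ {p0, p4}
{p1, p2, p3}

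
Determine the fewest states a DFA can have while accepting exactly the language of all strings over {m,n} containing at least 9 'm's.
By Myhill–Nerode, count the distinguishable equivalence classes: 10 classes — having seen 0, 1, …, 8, or ≥9 copies of 'm'; any two classes i < j (j ≤ 9) are distinguished by the string m^(9−j), which takes class j to 9 copies (accepted) but leaves class i below 9 (rejected).
10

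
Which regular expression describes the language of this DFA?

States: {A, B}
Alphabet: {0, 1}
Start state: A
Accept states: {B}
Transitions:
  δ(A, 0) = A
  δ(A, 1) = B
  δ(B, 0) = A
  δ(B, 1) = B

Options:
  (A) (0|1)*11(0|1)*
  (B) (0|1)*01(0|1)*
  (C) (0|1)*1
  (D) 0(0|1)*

Check each option against the DFA on short strings; one disagreement eliminates an option:
  (A) (0|1)*11(0|1)*: on '1' the DFA goes A → B and accepts (B ∈ Accept), but the regex does not match it → eliminate
  (B) (0|1)*01(0|1)*: on '1' the DFA goes A → B and accepts (B ∈ Accept), but the regex does not match it → eliminate
  (C) (0|1)*1: agrees with the DFA on every string of length ≤ 6
  (D) 0(0|1)*: on '0' the DFA goes A → A and rejects (A ∉ Accept), but the regex matches it → eliminate
Only (C) is consistent with the DFA.
(C) (0|1)*1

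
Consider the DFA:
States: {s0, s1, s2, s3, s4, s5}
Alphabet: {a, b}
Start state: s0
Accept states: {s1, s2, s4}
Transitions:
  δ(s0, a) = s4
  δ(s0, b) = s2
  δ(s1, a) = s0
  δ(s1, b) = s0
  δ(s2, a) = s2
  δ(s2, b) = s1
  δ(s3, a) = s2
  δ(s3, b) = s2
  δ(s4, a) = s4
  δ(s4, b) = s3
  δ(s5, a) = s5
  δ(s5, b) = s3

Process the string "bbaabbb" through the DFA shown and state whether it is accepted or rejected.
Processing string "bbaabbb":
  s0 --b--> s2
  s2 --b--> s1
  s1 --a--> s0
  s0 --a--> s4
  s4 --b--> s3
  s3 --b--> s2
  s2 --b--> s1
Final state: s1
Accept states: {s1, s2, s4}
Yes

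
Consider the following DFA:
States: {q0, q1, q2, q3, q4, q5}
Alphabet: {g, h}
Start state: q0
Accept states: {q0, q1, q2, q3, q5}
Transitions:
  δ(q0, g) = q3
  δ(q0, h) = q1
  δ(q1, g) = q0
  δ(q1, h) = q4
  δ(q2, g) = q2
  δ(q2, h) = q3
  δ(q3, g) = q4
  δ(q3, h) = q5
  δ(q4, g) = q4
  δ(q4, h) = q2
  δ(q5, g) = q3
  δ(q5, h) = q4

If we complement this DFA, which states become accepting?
Complement accept states = All states \ Original accept states
= {q0, q1, q2, q3, q4, q5} \ {q0, q1, q2, q3, q5}
{q4}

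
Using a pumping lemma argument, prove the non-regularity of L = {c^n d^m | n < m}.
Assume L is regular with pumping length p. Idea: pumping up the c-block makes the c-count reach the d-count.
Choose s = c^p d^(p+1) ∈ L. By the pumping lemma, s = xyz with |xy| ≤ p, |y| > 0, so y = c^k with k ≥ 1. Then xy²z = c^(p+k) d^(p+1). Since p+k ≥ p+1, the number of c's is no longer strictly less than the number of d's, so xy²z ∉ L.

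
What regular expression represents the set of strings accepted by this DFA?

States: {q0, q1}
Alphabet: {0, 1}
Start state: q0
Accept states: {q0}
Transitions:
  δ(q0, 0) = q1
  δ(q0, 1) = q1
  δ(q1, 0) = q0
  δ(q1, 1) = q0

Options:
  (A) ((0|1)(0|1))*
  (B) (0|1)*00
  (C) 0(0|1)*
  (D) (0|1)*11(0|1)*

Check each option against the DFA on short strings; one disagreement eliminates an option:
  (A) ((0|1)(0|1))*: agrees with the DFA on every string of length ≤ 6
  (B) (0|1)*00: on ε the DFA stays in q0 and accepts (q0 ∈ Accept), but the regex does not match it → eliminate
  (C) 0(0|1)*: on ε the DFA stays in q0 and accepts (q0 ∈ Accept), but the regex does not match it → eliminate
  (D) (0|1)*11(0|1)*: on ε the DFA stays in q0 and accepts (q0 ∈ Accept), but the regex does not match it → eliminate
Only (A) is consistent with the DFA.
(A) ((0|1)(0|1))*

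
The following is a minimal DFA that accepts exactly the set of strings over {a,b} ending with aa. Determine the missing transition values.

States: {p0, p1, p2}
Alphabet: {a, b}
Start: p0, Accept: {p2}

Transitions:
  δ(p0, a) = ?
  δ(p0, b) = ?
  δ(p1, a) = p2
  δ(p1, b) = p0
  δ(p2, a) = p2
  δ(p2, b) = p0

From the language and accept set, identify what each state tracks — p0: last symbol not a; p1: one trailing a; p2: two trailing a's.
Each missing δ(q, a) is the state matching the new tracked value after reading a.
δ(p0, a) = p1; δ(p0, b) = p0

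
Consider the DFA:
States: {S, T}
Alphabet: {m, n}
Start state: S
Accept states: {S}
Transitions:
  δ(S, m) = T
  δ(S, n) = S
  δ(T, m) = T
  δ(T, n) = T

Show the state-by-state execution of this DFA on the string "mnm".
read 'm': S → T
  read 'n': T → T
  read 'm': T → T
S -> T -> T -> T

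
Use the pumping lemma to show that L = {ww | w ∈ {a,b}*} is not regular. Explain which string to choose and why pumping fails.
Assume L is regular with pumping length p. Idea: pumping the leading a-block breaks the equality of the two halves.
Choose s = a^p b a^p b ∈ L (with w = a^p b). |s| = 2p+2 ≥ p. By the pumping lemma, s = xyz with |xy| ≤ p, |y| > 0, so y = a^k with k ≥ 1, in the first a-block. Then xy²z = a^(p+k) b a^p b, of length 2p+2+k. If k is odd this length is odd, so it cannot be of the form ww. If k is even, each half has length p+1+k/2 ≤ p+k, so the first half lies entirely inside the leading a-block and contains no b, while the second half ends in b; the halves differ. Either way xy²z ∉ L.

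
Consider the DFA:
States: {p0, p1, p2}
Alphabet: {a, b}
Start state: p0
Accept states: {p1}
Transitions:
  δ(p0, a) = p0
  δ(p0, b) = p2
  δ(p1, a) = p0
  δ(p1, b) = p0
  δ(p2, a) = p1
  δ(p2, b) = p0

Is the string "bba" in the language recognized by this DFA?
Processing string "bba":
  p0 --b--> p2
  p2 --b--> p0
  p0 --a--> p0
Final state: p0
Accept states: {p1}
No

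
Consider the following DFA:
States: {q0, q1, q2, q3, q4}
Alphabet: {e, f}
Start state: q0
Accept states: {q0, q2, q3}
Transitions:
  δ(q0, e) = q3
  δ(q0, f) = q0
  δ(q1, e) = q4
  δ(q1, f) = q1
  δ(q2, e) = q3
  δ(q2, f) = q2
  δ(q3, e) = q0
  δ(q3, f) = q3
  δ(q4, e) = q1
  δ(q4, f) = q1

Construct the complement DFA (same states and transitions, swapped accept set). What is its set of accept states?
Complement accept states = All states \ Original accept states
= {q0, q1, q2, q3, q4} \ {q0, q2, q3}
{q1, q4}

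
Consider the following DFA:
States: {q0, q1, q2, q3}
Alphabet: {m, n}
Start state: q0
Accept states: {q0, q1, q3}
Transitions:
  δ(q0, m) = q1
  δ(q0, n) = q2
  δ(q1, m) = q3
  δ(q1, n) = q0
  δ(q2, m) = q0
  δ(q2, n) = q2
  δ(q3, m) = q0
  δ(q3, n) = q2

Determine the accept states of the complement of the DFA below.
Complement accept states = All states \ Original accept states
= {q0, q1, q2, q3} \ {q0, q1, q3}
{q2}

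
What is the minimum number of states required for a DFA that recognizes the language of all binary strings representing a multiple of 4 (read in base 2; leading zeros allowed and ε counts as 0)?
By Myhill–Nerode, count the distinguishable equivalence classes: three classes — value mod 4 is 0, 2, or odd (residues 1 and 3 are indistinguishable: 2r+b mod 4 depends only on r mod 2).
3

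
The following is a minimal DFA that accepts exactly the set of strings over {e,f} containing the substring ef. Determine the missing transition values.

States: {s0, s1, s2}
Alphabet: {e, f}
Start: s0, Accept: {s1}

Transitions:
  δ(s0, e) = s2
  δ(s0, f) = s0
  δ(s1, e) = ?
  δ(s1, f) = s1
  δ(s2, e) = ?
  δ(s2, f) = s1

From the language and accept set, identify what each state tracks — s0: no e seen yet; s1: substring ef seen; s2: seen a e, waiting for f.
Each missing δ(q, a) is the state matching the new tracked value after reading a.
δ(s1, e) = s1; δ(s2, e) = s2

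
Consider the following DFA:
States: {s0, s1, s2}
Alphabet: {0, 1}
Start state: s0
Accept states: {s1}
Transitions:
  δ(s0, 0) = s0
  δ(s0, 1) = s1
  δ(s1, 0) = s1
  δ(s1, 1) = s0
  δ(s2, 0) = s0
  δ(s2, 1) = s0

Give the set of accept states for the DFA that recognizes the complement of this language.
Complement accept states = All states \ Original accept states
= {s0, s1, s2} \ {s1}
{s0, s2}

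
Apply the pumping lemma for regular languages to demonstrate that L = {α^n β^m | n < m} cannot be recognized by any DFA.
Assume L is regular with pumping length p. Idea: pumping up the α-block makes the α-count reach the β-count.
Choose s = α^p β^(p+1) ∈ L. By the pumping lemma, s = xyz with |xy| ≤ p, |y| > 0, so y = α^k with k ≥ 1. Then xy²z = α^(p+k) β^(p+1). Since p+k ≥ p+1, the number of α's is no longer strictly less than the number of β's, so xy²z ∉ L.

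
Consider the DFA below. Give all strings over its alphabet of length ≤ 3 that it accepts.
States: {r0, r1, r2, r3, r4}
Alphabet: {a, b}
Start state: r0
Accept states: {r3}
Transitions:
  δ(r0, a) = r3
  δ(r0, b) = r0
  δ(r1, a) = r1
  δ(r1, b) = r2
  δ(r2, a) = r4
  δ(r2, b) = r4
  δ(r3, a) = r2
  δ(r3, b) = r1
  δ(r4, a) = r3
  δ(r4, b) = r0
a, ba, bba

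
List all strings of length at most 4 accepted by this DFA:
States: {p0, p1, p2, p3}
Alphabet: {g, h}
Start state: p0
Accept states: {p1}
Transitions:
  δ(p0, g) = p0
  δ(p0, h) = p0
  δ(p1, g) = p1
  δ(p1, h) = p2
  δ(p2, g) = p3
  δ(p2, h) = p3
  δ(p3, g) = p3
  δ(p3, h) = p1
None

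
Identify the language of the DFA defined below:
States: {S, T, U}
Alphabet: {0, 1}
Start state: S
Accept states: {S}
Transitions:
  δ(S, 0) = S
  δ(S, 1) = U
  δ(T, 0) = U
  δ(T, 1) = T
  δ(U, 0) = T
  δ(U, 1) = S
Testing a few strings:
  '1' → reject
  '0' → accept
  '01' → reject
  '10' → reject
State roles: S=value ≡ 0 (mod 3); T=value ≡ 2 (mod 3); U=value ≡ 1 (mod 3)
All binary strings representing a multiple of 3 (read in base 2; leading zeros allowed and ε counts as 0)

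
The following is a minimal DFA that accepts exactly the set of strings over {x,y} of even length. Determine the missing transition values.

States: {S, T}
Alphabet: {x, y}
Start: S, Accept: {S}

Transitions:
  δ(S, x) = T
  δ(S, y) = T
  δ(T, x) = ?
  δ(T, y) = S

From the language and accept set, identify what each state tracks — S: even length so far; T: odd length so far.
Each missing δ(q, a) is the state matching the new tracked value after reading a.
δ(T, x) = S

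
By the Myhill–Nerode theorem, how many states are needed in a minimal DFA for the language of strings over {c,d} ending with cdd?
By Myhill–Nerode, count the distinguishable equivalence classes: 4 classes — one per longest suffix of the input that is a prefix of 'cdd' (lengths 0 through 3); only the length-3 class is accepting.
4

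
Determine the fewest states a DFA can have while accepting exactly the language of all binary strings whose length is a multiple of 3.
By Myhill–Nerode, count the distinguishable equivalence classes: three classes — length mod 3.
3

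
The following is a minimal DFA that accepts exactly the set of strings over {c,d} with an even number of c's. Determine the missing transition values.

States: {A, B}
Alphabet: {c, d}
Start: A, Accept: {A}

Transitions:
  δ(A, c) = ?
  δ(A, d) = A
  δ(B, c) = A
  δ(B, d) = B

From the language and accept set, identify what each state tracks — A: even number of c's so far; B: odd number of c's so far.
Each missing δ(q, a) is the state matching the new tracked value after reading a.
δ(A, c) = B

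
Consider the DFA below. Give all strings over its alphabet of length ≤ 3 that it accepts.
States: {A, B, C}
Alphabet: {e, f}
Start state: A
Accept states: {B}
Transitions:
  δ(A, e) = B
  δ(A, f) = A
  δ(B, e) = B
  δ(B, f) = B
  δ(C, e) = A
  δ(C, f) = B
e, ee, ef, fe, eee, eef, efe, eff, fee, fef, ffe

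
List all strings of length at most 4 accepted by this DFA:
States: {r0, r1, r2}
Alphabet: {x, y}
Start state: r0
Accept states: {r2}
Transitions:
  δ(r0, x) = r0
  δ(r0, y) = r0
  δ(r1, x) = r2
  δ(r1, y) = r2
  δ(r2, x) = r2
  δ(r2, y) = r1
None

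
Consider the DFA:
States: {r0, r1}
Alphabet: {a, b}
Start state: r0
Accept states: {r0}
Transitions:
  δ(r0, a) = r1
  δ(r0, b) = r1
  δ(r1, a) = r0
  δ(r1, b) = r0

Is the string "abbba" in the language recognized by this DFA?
Processing string "abbba":
  r0 --a--> r1
  r1 --b--> r0
  r0 --b--> r1
  r1 --b--> r0
  r0 --a--> r1
Final state: r1
Accept states: {r0}
No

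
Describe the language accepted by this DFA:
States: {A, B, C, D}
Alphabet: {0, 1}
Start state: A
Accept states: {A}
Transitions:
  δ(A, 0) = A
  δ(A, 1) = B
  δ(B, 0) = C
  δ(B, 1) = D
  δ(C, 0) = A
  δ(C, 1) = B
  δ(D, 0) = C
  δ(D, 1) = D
Testing a few strings:
  '01' → reject
  '00' → accept
  '011' → reject
  '1' → reject
State roles: A=value ≡ 0 (mod 4); B=value ≡ 1 (mod 4); C=value ≡ 2 (mod 4); D=value ≡ 3 (mod 4)
All binary strings representing a multiple of 4 (read in base 2; leading zeros allowed and ε counts as 0)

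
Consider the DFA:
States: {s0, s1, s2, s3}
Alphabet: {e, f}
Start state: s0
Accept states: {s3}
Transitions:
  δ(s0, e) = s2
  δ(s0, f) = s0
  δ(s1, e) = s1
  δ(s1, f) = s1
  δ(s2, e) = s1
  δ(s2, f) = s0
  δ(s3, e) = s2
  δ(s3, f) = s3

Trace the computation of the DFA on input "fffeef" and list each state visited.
read 'f': s0 → s0
  read 'f': s0 → s0
  read 'f': s0 → s0
  read 'e': s0 → s2
  read 'e': s2 → s1
  read 'f': s1 → s1
s0 -> s0 -> s0 -> s0 -> s2 -> s1 -> s1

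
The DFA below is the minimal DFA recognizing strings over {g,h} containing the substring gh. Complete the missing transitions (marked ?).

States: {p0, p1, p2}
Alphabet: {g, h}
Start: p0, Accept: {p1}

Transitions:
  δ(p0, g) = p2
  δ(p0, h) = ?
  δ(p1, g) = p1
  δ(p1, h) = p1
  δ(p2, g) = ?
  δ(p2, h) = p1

From the language and accept set, identify what each state tracks — p0: no g seen yet; p1: substring gh seen; p2: seen a g, waiting for h.
Each missing δ(q, a) is the state matching the new tracked value after reading a.
δ(p0, h) = p0; δ(p2, g) = p2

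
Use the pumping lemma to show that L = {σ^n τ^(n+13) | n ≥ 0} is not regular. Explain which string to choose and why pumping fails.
Assume L is regular with pumping length p. Idea: pumping the σ-block breaks the fixed offset of 13.
Choose s = σ^p τ^(p+13) ∈ L. By the pumping lemma, s = xyz with |xy| ≤ p, |y| > 0, so y = σ^k with k ≥ 1. Then xy²z = σ^(p+k) τ^(p+13). For this to be in L we would need p+13 = (p+k)+13, i.e. k = 0, contradicting k ≥ 1. So xy²z ∉ L.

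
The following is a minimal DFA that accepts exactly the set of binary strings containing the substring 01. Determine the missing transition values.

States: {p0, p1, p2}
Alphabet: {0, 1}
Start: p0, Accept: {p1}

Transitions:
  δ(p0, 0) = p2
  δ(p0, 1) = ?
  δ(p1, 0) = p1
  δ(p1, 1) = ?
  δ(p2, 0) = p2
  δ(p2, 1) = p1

From the language and accept set, identify what each state tracks — p0: no 0 seen yet; p1: substring 01 seen; p2: seen a 0, waiting for 1.
Each missing δ(q, a) is the state matching the new tracked value after reading a.
δ(p0, 1) = p0; δ(p1, 1) = p1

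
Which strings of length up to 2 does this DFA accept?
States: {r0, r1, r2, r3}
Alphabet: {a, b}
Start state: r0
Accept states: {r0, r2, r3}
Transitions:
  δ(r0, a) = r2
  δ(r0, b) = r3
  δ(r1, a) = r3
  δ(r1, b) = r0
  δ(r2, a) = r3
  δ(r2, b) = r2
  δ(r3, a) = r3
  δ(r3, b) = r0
ε, a, b, aa, ab, ba, bb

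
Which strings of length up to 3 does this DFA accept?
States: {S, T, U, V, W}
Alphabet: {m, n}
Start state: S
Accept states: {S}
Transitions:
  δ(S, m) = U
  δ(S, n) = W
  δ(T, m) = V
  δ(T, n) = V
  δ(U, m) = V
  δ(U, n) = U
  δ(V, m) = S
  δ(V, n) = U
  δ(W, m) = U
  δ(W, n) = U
ε, mmm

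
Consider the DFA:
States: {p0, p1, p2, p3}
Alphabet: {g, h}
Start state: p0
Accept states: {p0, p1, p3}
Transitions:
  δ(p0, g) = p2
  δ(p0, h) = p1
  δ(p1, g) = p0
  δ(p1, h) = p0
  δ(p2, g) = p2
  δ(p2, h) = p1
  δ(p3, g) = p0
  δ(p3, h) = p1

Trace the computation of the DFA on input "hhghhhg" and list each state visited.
read 'h': p0 → p1
  read 'h': p1 → p0
  read 'g': p0 → p2
  read 'h': p2 → p1
  read 'h': p1 → p0
  read 'h': p0 → p1
  read 'g': p1 → p0
p0 -> p1 -> p0 -> p2 -> p1 -> p0 -> p1 -> p0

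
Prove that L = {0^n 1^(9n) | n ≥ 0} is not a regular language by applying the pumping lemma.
Assume L is regular with pumping length p. Idea: pumping the 0-block breaks the 1:9 ratio.
Choose s = 0^p 1^(9p) (length 10p ≥ p). By the pumping lemma, s = xyz with |xy| ≤ p, |y| > 0, so y = 0^k with k ≥ 1. Then xy²z = 0^(p+k) 1^(9p). For this to be in L we would need 9p = 9(p+k), i.e. 9k = 0, contradicting k ≥ 1. So xy²z ∉ L.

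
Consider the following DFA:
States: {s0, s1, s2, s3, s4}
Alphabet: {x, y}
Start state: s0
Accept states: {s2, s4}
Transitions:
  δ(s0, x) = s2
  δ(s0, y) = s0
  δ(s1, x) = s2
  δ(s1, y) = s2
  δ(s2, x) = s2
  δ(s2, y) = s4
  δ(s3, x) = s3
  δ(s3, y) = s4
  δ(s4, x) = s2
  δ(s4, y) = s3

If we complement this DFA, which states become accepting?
Complement accept states = All states \ Original accept states
= {s0, s1, s2, s3, s4} \ {s2, s4}
{s0, s1, s3}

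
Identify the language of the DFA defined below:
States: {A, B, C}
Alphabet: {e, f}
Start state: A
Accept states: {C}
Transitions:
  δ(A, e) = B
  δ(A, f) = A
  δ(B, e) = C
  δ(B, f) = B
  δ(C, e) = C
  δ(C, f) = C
Testing a few strings:
  'f' → reject
  'ffff' → reject
  'eeef' → accept
  'ff' → reject
State roles: A=zero e's seen; B=one e seen; C=≥ two e's seen
All strings over {e,f} containing at least two e's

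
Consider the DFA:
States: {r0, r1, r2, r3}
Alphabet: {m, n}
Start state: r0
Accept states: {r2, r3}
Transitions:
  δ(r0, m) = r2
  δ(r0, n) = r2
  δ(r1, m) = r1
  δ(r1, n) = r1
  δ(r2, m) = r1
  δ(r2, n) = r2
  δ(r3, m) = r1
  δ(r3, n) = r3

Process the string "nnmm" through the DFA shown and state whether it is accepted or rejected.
Processing string "nnmm":
  r0 --n--> r2
  r2 --n--> r2
  r2 --m--> r1
  r1 --m--> r1
Final state: r1
Accept states: {r2, r3}
No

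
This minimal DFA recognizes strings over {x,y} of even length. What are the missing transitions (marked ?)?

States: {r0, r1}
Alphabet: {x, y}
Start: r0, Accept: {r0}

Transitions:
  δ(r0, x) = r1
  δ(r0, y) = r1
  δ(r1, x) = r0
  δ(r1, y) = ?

From the language and accept set, identify what each state tracks — r0: even length so far; r1: odd length so far.
Each missing δ(q, a) is the state matching the new tracked value after reading a.
δ(r1, y) = r0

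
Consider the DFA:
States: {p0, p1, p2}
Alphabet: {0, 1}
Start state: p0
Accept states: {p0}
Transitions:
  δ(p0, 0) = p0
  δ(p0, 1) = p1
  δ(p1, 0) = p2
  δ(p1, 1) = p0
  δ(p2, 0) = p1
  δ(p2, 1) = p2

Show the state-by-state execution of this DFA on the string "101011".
read '1': p0 → p1
  read '0': p1 → p2
  read '1': p2 → p2
  read '0': p2 → p1
  read '1': p1 → p0
  read '1': p0 → p1
p0 -> p1 -> p2 -> p2 -> p1 -> p0 -> p1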